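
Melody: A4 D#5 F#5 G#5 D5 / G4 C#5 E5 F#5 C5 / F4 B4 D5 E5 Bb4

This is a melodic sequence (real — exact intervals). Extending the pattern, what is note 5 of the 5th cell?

Grouping in 5s, the 5th note of each cell is D5, C5, Bb4.
Carrying that down a 2nd forward: Ab4 → Gb4.

Gb4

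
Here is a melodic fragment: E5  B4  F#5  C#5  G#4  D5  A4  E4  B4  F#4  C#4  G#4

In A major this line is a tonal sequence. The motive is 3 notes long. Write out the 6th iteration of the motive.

B3 F#3 C#4

Unit = 3 notes; the statements start on E5, C#5, A4, F#4, moving down a 3rd each time.
Continuing the starts: D4 → B3.
Statement 6 starts on B3 and keeps the same diatonic contour: B3 F#3 C#4.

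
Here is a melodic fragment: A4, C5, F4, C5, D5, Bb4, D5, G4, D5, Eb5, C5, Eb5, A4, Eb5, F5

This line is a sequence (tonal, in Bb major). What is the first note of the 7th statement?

With a 5-note motive the entries are A4, Bb4, C5, each up a 2nd from the previous.
Extending the heads up a 2nd: D5 → Eb5 → F5 → G5.

G5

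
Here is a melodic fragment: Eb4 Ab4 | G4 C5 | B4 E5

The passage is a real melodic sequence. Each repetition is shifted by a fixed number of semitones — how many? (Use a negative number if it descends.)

The 2-note cells begin on Eb4, G4, B4 — each up a 3rd from the last.
Eb4 to G4 spans +4 semitones.

4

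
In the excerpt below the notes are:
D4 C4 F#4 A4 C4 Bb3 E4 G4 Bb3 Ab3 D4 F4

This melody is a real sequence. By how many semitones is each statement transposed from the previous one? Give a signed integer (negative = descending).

-2

Unit = 4 notes; the statements start on D4, C4, Bb3, moving down a 2nd each time.
D4→C4 is 60 − 62 = -2 semitones.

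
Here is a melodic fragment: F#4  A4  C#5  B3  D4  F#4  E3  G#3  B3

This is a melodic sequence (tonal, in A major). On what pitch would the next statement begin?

A2

Taking 3-note groups, the heads are F#4, B3, E3: the pattern moves down a 5th.
One more step down a 5th gives A2.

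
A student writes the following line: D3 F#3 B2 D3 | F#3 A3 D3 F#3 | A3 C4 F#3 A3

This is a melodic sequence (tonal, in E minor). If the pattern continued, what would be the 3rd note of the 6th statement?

E4

With 4-note cells, note 3 of each statement runs B2, D3, F#3.
Carrying that up a 3rd forward: A3 → C4 → E4.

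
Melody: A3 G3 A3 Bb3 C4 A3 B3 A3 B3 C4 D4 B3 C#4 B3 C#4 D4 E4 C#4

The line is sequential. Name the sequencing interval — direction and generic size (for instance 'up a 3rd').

up a 2nd

Unit = 6 notes; the statements start on A3, B3, C#4, moving up a 2nd each time.
A3 to B3 is up a 2nd.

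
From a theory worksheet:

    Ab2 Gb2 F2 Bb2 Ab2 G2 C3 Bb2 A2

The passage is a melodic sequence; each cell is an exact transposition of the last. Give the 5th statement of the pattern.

E3 D3 C#3

Taking 3-note groups, the heads are Ab2, Bb2, C3: the pattern moves up a 2nd.
Carrying on: D3 → E3.
So cell 5 is E3 D3 C#3.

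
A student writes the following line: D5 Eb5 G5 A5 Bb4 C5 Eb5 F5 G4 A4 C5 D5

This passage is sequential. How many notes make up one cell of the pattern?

12 notes total. Splitting into 3 groups of 4:
D5 Eb5 G5 A5 | Bb4 C5 Eb5 F5 | G4 A4 C5 D5
Every group is a transposition down a 3rd of the one before; no shorter unit works.

4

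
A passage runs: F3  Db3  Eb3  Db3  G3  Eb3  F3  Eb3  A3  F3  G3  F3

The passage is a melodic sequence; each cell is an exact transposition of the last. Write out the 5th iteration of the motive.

C#4 A3 B3 A3

Taking 4-note groups, the heads are F3, G3, A3: the pattern moves up a 2nd.
Continuing the starts: B3 → C#4.
Statement 5 starts on C#4 and keeps the same exact contour: C#4 A3 B3 A3.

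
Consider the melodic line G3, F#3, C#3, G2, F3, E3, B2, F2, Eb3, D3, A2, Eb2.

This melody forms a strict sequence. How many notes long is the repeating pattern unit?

4

12 notes total. Splitting into 3 groups of 4:
G3 F#3 C#3 G2 | F3 E3 B2 F2 | Eb3 D3 A2 Eb2
Each cell is the previous one down a 2nd — so the unit is 4 notes.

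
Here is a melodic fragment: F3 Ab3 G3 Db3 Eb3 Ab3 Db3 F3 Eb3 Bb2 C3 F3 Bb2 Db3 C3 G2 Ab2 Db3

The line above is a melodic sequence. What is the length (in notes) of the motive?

6

There are 18 notes; a 6-note unit gives 3 cells:
F3 Ab3 G3 Db3 Eb3 Ab3 | Db3 F3 Eb3 Bb2 C3 F3 | Bb2 Db3 C3 G2 Ab2 Db3
Each cell is the previous one down a 3rd — so the unit is 6 notes.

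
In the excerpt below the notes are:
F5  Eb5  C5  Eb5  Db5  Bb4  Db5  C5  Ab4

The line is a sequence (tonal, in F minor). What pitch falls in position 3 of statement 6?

The unit is 3 notes. Position-3 pitches of the 3 shown cells: C5, Bb4, Ab4.
Extending down a 2nd: G4 → F4 → Eb4.

Eb4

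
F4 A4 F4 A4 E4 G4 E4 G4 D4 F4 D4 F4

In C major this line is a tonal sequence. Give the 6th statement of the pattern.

A3 C4 A3 C4

Unit = 4 notes; the statements start on F4, E4, D4, moving down a 2nd each time.
Carrying on: C4 → B3 → A3.
Statement 6 starts on A3 and keeps the same diatonic contour: A3 C4 A3 C4.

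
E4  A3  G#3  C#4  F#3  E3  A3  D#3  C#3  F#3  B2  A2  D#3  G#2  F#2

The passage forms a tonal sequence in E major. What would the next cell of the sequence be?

With a 3-note motive the entries are E4, C#4, A3, F#3, D#3, each down a 3rd from the previous.
From B2 the diatonic shape gives B2 E2 D#2.

B2 E2 D#2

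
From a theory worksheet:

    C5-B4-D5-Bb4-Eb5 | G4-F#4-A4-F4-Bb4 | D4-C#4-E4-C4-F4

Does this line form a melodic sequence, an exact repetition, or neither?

sequence

Each 5-note cell is the previous one transposed down a 4th.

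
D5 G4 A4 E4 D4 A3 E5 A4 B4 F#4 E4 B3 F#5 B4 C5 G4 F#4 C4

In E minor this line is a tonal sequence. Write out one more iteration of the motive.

The 6-note cells begin on D5, E5, F#5 — each up a 2nd from the last.
So cell 4 is G5 C5 D5 A4 G4 D4.

G5 C5 D5 A4 G4 D4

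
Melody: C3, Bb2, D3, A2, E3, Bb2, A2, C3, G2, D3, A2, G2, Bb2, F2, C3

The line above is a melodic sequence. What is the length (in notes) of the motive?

5

There are 15 notes; a 5-note unit gives 3 cells:
C3 Bb2 D3 A2 E3 | Bb2 A2 C3 G2 D3 | A2 G2 Bb2 F2 C3
That's a consistent down a 2nd shift per cell, and no other grouping gives one.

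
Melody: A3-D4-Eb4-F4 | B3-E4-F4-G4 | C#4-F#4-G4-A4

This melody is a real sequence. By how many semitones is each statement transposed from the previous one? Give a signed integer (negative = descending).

2

Taking 4-note groups, the heads are A3, B3, C#4: the pattern moves up a 2nd.
Counting half-steps from A3 to B3: 2.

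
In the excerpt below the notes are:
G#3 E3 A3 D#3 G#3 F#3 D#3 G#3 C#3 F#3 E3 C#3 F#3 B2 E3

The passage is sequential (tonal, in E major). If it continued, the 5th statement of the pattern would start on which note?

C#3

Unit = 5 notes; the statements start on G#3, F#3, E3, moving down a 2nd each time.
Continuing: D#3 → C#3. Statement 5 starts on C#3.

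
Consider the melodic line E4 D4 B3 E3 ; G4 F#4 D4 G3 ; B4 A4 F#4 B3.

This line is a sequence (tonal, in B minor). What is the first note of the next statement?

Taking 4-note groups, the heads are E4, G4, B4: the pattern moves up a 3rd.
One more step up a 3rd gives D5.

D5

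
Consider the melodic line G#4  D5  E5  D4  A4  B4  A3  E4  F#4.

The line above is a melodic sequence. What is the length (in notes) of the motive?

There are 9 notes; a 3-note unit gives 3 cells:
G#4 D5 E5 | D4 A4 B4 | A3 E4 F#4
Each cell is the previous one down a 4th — so the unit is 3 notes.

3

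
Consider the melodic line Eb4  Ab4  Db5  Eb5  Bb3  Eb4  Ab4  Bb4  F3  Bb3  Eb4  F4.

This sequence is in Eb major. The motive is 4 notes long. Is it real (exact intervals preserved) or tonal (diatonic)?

Each cell has the same semitone pattern (5, 5, 2) — intervals are preserved exactly.
And Db5 lies outside Eb major, so the sequence is real rather than tonal.

real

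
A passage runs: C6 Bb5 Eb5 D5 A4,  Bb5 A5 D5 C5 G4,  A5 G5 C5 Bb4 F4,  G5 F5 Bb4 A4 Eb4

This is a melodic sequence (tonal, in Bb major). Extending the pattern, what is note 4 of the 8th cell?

The unit is 5 notes. Position-4 pitches of the 4 shown cells: D5, C5, Bb4, A4.
Carrying that down a 2nd forward: G4 → F4 → Eb4 → D4.

D4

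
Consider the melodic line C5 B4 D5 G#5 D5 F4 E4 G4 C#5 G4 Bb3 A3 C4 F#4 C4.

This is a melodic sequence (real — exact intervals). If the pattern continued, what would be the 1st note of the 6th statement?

Db2

Grouping in 5s, the 1st note of each cell is C5, F4, Bb3.
Carrying that down a 5th forward: Eb3 → Ab2 → Db2.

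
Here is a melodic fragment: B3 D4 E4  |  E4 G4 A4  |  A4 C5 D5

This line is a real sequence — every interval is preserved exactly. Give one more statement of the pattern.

D5 F5 G5

Taking 3-note groups, the heads are B3, E4, A4: the pattern moves up a 4th.
From D5 the exact shape gives D5 F5 G5.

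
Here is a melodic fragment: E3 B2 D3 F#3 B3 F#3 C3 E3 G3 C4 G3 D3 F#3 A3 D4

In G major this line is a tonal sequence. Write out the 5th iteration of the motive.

B3 F#3 A3 C4 F#4

Taking 5-note groups, the heads are E3, F#3, G3: the pattern moves up a 2nd.
Continuing the starts: A3 → B3.
Statement 5 starts on B3 and keeps the same diatonic contour: B3 F#3 A3 C4 F#4.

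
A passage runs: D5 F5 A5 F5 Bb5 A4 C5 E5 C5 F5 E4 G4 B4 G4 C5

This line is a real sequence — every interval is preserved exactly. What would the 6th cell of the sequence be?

The 5-note cells begin on D5, A4, E4 — each down a 4th from the last.
Extending down a 4th: B3 → F#3 → C#3.
Statement 6 starts on C#3 and keeps the same exact contour: C#3 E3 G#3 E3 A3.

C#3 E3 G#3 E3 A3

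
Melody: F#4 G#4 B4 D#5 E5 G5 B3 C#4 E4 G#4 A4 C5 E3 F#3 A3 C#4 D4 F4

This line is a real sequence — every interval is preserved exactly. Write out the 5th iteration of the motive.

Taking 6-note groups, the heads are F#4, B3, E3: the pattern moves down a 5th.
Continuing the starts: A2 → D2.
So cell 5 is D2 E2 G2 B2 C3 Eb3.

D2 E2 G2 B2 C3 Eb3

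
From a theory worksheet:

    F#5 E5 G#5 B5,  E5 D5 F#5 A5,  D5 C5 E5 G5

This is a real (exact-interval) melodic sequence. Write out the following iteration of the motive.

C5 Bb4 D5 F5

Taking 4-note groups, the heads are F#5, E5, D5: the pattern moves down a 2nd.
From C5 the exact shape gives C5 Bb4 D5 F5.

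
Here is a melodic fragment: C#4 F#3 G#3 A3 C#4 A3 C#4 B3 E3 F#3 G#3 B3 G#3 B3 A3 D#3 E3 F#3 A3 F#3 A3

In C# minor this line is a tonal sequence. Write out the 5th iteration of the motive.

Unit = 7 notes; the statements start on C#4, B3, A3, moving down a 2nd each time.
Carrying on: G#3 → F#3.
So cell 5 is F#3 B2 C#3 D#3 F#3 D#3 F#3.

F#3 B2 C#3 D#3 F#3 D#3 F#3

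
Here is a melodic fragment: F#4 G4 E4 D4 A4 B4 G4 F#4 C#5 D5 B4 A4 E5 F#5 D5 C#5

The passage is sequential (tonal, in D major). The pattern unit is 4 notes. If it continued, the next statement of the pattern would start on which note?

Unit = 4 notes; the statements start on F#4, A4, C#5, E5, moving up a 3rd each time.
One more step up a 3rd gives G5.

G5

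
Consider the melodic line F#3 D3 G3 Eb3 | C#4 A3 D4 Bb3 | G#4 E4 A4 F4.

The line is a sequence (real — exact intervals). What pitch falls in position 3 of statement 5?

Grouping in 4s, the 3rd note of each cell is G3, D4, A4.
Extending up a 5th: E5 → B5.

B5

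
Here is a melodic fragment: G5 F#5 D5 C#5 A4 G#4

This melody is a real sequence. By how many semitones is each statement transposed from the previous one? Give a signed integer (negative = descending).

The 2-note cells begin on G5, D5, A4 — each down a 4th from the last.
Counting half-steps from G5 to D5: -5.

-5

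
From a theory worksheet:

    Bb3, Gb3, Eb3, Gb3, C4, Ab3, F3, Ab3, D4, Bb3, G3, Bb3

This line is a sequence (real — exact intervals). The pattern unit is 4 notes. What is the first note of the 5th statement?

Unit = 4 notes; the statements start on Bb3, C4, D4, moving up a 2nd each time.
Extending the heads up a 2nd: E4 → F#4.

F#4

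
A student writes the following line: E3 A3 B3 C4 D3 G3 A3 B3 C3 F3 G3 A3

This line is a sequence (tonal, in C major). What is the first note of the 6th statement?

G2

With a 4-note motive the entries are E3, D3, C3, each down a 2nd from the previous.
Continuing: B2 → A2 → G2. Statement 6 starts on G2.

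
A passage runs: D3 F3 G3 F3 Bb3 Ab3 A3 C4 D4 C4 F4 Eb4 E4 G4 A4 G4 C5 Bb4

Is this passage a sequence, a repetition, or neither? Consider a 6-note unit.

Each 6-note cell is the previous one transposed up a 5th.

sequence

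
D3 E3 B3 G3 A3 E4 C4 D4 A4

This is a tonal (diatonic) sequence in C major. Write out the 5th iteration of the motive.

B4 C5 G5

Taking 3-note groups, the heads are D3, G3, C4: the pattern moves up a 4th.
Extending up a 4th: F4 → B4.
Statement 5 starts on B4 and keeps the same diatonic contour: B4 C5 G5.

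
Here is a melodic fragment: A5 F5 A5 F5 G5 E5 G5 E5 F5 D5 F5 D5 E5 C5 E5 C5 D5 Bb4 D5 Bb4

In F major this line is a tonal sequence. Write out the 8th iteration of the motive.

A4 F4 A4 F4

The 4-note cells begin on A5, G5, F5, E5, D5 — each down a 2nd from the last.
Extending down a 2nd: C5 → Bb4 → A4.
Statement 8 starts on A4 and keeps the same diatonic contour: A4 F4 A4 F4.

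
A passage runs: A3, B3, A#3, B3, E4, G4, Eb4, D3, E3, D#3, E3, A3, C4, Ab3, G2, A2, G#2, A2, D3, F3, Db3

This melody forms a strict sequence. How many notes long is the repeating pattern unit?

21 notes total. Splitting into 3 groups of 7:
A3 B3 A#3 B3 E4 G4 Eb4 | D3 E3 D#3 E3 A3 C4 Ab3 | G2 A2 G#2 A2 D3 F3 Db3
Every group is a transposition down a 5th of the one before; no shorter unit works.

7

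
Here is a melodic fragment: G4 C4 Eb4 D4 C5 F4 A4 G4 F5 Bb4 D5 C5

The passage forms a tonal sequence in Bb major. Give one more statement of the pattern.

Bb5 Eb5 G5 F5

The 4-note cells begin on G4, C5, F5 — each up a 4th from the last.
So cell 4 is Bb5 Eb5 G5 F5.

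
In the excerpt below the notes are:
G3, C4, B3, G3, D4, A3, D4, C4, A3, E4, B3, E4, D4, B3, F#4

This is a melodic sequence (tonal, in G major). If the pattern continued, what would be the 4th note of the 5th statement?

With 5-note cells, note 4 of each statement runs G3, A3, B3.
Extending up a 2nd: C4 → D4.

D4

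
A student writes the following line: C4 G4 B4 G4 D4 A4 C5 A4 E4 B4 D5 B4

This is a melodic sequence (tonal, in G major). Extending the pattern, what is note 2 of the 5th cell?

The unit is 4 notes. Position-2 pitches of the 3 shown cells: G4, A4, B4.
Each moves up a 2nd. Continuing: C5 → D5.

D5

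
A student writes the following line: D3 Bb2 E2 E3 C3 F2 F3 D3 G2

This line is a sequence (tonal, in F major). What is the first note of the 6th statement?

The 3-note cells begin on D3, E3, F3 — each up a 2nd from the last.
Extending the heads up a 2nd: G3 → A3 → Bb3.

Bb3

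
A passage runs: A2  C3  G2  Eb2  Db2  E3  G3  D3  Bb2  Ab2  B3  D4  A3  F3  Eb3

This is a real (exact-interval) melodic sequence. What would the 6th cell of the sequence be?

With a 5-note motive the entries are A2, E3, B3, each up a 5th from the previous.
Carrying on: F#4 → C#5 → G#5.
So cell 6 is G#5 B5 F#5 D5 C5.

G#5 B5 F#5 D5 C5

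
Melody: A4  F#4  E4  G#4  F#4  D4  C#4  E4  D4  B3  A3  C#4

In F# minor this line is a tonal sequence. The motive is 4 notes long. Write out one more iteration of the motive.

The 4-note cells begin on A4, F#4, D4 — each down a 3rd from the last.
So cell 4 is B3 G#3 F#3 A3.

B3 G#3 F#3 A3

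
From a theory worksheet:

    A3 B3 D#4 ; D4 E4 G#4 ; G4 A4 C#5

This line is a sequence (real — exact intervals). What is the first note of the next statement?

C5

The 3-note cells begin on A3, D4, G4 — each up a 4th from the last.
One more step up a 4th gives C5.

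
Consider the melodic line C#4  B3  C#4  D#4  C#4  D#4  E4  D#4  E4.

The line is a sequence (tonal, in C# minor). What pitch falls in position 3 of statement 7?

The unit is 3 notes. Position-3 pitches of the 3 shown cells: C#4, D#4, E4.
Extending up a 2nd: F#4 → G#4 → A4 → B4.

B4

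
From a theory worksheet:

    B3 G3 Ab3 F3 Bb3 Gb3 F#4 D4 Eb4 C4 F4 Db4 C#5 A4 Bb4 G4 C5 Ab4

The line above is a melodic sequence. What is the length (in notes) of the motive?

6

18 notes total. Splitting into 3 groups of 6:
B3 G3 Ab3 F3 Bb3 Gb3 | F#4 D4 Eb4 C4 F4 Db4 | C#5 A4 Bb4 G4 C5 Ab4
Each cell is the previous one up a 5th — so the unit is 6 notes.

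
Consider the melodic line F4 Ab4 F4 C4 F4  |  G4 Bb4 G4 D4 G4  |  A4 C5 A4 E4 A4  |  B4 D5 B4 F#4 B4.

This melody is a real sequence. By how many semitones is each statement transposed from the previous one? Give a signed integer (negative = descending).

2

Unit = 5 notes; the statements start on F4, G4, A4, B4, moving up a 2nd each time.
F4 to G4 spans +2 semitones.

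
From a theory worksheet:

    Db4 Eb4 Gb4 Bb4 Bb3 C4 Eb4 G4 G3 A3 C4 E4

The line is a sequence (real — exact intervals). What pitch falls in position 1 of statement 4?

E3

Grouping in 4s, the 1st note of each cell is Db4, Bb3, G3.
Each moves down a 3rd; the next is E3.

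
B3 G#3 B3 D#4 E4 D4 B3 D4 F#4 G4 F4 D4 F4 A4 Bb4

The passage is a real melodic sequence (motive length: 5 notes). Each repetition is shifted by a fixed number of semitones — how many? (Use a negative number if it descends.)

3

Unit = 5 notes; the statements start on B3, D4, F4, moving up a 3rd each time.
Counting half-steps from B3 to D4: 3.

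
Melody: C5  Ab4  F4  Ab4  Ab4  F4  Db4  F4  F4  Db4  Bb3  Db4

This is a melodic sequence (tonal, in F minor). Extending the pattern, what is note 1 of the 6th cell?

The unit is 4 notes. Position-1 pitches of the 3 shown cells: C5, Ab4, F4.
Extending down a 3rd: Db4 → Bb3 → G3.

G3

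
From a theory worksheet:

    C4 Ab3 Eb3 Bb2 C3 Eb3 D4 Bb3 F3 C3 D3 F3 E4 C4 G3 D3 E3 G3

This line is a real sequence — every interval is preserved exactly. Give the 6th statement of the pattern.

A#4 F#4 C#4 G#3 A#3 C#4

With a 6-note motive the entries are C4, D4, E4, each up a 2nd from the previous.
Extending up a 2nd: F#4 → G#4 → A#4.
From A#4 the exact shape gives A#4 F#4 C#4 G#3 A#3 C#4.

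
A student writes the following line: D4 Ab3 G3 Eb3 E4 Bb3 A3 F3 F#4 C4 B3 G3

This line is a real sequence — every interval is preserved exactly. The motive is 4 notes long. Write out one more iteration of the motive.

Unit = 4 notes; the statements start on D4, E4, F#4, moving up a 2nd each time.
So cell 4 is G#4 D4 C#4 A3.

G#4 D4 C#4 A3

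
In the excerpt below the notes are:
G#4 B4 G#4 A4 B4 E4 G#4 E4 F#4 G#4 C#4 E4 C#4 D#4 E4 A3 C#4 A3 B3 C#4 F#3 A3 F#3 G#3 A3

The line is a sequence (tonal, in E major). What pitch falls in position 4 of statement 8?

A2

With 5-note cells, note 4 of each statement runs A4, F#4, D#4, B3, G#3.
Extending down a 3rd: E3 → C#3 → A2.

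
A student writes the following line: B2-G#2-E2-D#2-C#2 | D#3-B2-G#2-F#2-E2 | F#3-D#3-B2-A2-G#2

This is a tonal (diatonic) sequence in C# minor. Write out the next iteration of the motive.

A3 F#3 D#3 C#3 B2

Unit = 5 notes; the statements start on B2, D#3, F#3, moving up a 3rd each time.
Statement 4 starts on A3 and keeps the same diatonic contour: A3 F#3 D#3 C#3 B2.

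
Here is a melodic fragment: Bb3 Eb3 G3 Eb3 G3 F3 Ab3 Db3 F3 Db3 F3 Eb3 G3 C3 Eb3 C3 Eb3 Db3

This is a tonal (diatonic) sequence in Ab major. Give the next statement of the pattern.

F3 Bb2 Db3 Bb2 Db3 C3

Taking 6-note groups, the heads are Bb3, Ab3, G3: the pattern moves down a 2nd.
So cell 4 is F3 Bb2 Db3 Bb2 Db3 C3.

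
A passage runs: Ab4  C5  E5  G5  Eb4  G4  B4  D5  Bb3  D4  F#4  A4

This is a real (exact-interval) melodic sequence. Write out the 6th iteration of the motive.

The 4-note cells begin on Ab4, Eb4, Bb3 — each down a 4th from the last.
Extending down a 4th: F3 → C3 → G2.
From G2 the exact shape gives G2 B2 D#3 F#3.

G2 B2 D#3 F#3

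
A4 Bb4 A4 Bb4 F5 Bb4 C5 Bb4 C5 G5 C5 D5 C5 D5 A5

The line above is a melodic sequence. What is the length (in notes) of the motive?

5

There are 15 notes; a 5-note unit gives 3 cells:
A4 Bb4 A4 Bb4 F5 | Bb4 C5 Bb4 C5 G5 | C5 D5 C5 D5 A5
Every group is a transposition up a 2nd of the one before; no shorter unit works.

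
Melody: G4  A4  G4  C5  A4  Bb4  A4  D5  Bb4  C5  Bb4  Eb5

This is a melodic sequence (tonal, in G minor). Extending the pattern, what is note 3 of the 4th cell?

C5

With 4-note cells, note 3 of each statement runs G4, A4, Bb4.
Each moves up a 2nd; the next is C5.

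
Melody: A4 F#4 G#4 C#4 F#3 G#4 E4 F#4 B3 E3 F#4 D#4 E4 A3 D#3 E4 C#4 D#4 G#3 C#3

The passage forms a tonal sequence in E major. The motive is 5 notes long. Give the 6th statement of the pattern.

C#4 A3 B3 E3 A2

Unit = 5 notes; the statements start on A4, G#4, F#4, E4, moving down a 2nd each time.
Continuing the starts: D#4 → C#4.
From C#4 the diatonic shape gives C#4 A3 B3 E3 A2.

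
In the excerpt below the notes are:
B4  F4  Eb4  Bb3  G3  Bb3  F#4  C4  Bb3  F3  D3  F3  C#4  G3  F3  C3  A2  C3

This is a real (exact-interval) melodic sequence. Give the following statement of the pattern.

Unit = 6 notes; the statements start on B4, F#4, C#4, moving down a 4th each time.
From G#3 the exact shape gives G#3 D3 C3 G2 E2 G2.

G#3 D3 C3 G2 E2 G2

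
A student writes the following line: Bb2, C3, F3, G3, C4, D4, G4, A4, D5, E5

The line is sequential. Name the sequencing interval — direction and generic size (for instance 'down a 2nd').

Taking 2-note groups, the heads are Bb2, F3, C4, G4, D5: the pattern moves up a 5th.
From Bb2 to F3: up a 5th.

up a 5th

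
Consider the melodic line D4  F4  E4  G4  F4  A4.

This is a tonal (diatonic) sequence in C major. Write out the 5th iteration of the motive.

A4 C5

The 2-note cells begin on D4, E4, F4 — each up a 2nd from the last.
Carrying on: G4 → A4.
Statement 5 starts on A4 and keeps the same diatonic contour: A4 C5.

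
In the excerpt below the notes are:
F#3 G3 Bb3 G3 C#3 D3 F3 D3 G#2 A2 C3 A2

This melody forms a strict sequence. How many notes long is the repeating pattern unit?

12 notes total. Splitting into 3 groups of 4:
F#3 G3 Bb3 G3 | C#3 D3 F3 D3 | G#2 A2 C3 A2
Each cell is the previous one down a 4th — so the unit is 4 notes.

4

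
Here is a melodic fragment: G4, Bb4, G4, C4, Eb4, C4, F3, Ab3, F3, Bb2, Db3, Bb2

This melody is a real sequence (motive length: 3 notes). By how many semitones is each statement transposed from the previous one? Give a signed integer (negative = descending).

The 3-note cells begin on G4, C4, F3, Bb2 — each down a 5th from the last.
Counting half-steps from G4 to C4: -7.

-7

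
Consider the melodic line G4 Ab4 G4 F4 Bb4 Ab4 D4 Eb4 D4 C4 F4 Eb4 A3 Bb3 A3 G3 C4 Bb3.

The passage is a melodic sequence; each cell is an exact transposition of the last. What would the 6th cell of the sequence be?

F#2 G2 F#2 E2 A2 G2

With a 6-note motive the entries are G4, D4, A3, each down a 4th from the previous.
Extending down a 4th: E3 → B2 → F#2.
Statement 6 starts on F#2 and keeps the same exact contour: F#2 G2 F#2 E2 A2 G2.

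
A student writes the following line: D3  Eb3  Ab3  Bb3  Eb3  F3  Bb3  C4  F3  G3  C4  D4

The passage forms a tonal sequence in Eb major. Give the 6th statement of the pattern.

Bb3 C4 F4 G4

Unit = 4 notes; the statements start on D3, Eb3, F3, moving up a 2nd each time.
Continuing the starts: G3 → Ab3 → Bb3.
So cell 6 is Bb3 C4 F4 G4.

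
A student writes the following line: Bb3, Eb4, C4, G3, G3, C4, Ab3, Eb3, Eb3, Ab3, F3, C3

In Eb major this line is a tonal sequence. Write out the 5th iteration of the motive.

Ab2 D3 Bb2 F2

With a 4-note motive the entries are Bb3, G3, Eb3, each down a 3rd from the previous.
Extending down a 3rd: C3 → Ab2.
So cell 5 is Ab2 D3 Bb2 F2.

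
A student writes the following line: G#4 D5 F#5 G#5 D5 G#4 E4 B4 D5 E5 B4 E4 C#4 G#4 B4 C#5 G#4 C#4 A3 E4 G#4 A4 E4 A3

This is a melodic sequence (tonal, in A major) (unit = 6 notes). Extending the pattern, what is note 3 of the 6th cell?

C#4

Grouping in 6s, the 3rd note of each cell is F#5, D5, B4, G#4.
Each moves down a 3rd. Continuing: E4 → C#4.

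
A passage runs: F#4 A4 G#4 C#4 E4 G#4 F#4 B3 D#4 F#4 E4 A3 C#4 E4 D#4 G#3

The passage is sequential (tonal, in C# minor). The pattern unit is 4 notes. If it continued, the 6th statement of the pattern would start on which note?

A3

The 4-note cells begin on F#4, E4, D#4, C#4 — each down a 2nd from the last.
Extending the heads down a 2nd: B3 → A3.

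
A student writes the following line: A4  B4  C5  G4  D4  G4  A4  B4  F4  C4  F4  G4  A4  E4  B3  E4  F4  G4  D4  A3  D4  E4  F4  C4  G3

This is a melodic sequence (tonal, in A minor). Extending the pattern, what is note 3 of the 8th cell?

C4

With 5-note cells, note 3 of each statement runs C5, B4, A4, G4, F4.
Extending down a 2nd: E4 → D4 → C4.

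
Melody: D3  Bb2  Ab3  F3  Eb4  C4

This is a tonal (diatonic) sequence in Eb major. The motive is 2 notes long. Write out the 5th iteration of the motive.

F5 D5

Unit = 2 notes; the statements start on D3, Ab3, Eb4, moving up a 5th each time.
Carrying on: Bb4 → F5.
Statement 5 starts on F5 and keeps the same diatonic contour: F5 D5.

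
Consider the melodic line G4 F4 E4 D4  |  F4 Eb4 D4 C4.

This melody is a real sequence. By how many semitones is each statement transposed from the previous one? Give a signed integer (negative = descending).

With a 4-note motive the entries are G4, F4, each down a 2nd from the previous.
Counting half-steps from G4 to F4: -2.

-2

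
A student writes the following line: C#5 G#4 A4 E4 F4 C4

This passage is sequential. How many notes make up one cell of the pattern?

2

Try groups of 2 (3 cells in 6 notes):
C#5 G#4 | A4 E4 | F4 C4
Each cell is the previous one down a 3rd — so the unit is 2 notes.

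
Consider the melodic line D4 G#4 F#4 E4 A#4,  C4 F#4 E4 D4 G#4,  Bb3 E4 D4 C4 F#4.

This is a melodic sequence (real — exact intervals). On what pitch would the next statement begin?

The 5-note cells begin on D4, C4, Bb3 — each down a 2nd from the last.
One more step down a 2nd gives Ab3.

Ab3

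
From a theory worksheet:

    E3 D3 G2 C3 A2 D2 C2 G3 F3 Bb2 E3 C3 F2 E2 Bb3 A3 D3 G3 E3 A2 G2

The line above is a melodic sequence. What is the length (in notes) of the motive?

Try groups of 7 (3 cells in 21 notes):
E3 D3 G2 C3 A2 D2 C2 | G3 F3 Bb2 E3 C3 F2 E2 | Bb3 A3 D3 G3 E3 A2 G2
Every group is a transposition up a 3rd of the one before; no shorter unit works.

7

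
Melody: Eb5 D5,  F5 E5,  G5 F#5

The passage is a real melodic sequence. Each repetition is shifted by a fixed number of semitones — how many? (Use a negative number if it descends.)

2

Taking 2-note groups, the heads are Eb5, F5, G5: the pattern moves up a 2nd.
Eb5 to F5 spans +2 semitones.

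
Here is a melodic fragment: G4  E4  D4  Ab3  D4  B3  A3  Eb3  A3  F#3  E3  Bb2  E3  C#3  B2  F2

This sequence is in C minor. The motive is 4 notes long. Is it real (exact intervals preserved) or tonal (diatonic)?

Each cell has the same semitone pattern (-3, -2, -6) — intervals are preserved exactly.
And E4 lies outside C minor, so the sequence is real rather than tonal.

real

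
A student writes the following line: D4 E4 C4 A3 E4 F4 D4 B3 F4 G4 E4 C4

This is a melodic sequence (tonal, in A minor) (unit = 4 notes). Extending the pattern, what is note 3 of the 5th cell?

With 4-note cells, note 3 of each statement runs C4, D4, E4.
Each moves up a 2nd. Continuing: F4 → G4.

G4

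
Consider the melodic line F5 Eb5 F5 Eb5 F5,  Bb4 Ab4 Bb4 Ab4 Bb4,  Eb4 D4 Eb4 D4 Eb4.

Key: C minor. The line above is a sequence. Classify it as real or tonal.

tonal

Every note is diatonic to C minor.
Cell 1 has -2 semitones from note 1 to 2, but cell 3 has -1 — the interval quality changes while the contour stays the same, which is the hallmark of a tonal sequence.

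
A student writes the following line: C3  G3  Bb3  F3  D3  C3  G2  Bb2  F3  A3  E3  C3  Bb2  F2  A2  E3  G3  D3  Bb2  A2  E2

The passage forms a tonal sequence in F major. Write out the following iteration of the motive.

Taking 7-note groups, the heads are C3, Bb2, A2: the pattern moves down a 2nd.
From G2 the diatonic shape gives G2 D3 F3 C3 A2 G2 D2.

G2 D3 F3 C3 A2 G2 D2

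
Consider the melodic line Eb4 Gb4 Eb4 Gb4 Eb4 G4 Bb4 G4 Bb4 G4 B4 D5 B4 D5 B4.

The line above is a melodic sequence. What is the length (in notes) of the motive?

5

Try groups of 5 (3 cells in 15 notes):
Eb4 Gb4 Eb4 Gb4 Eb4 | G4 Bb4 G4 Bb4 G4 | B4 D5 B4 D5 B4
That's a consistent up a 3rd shift per cell, and no other grouping gives one.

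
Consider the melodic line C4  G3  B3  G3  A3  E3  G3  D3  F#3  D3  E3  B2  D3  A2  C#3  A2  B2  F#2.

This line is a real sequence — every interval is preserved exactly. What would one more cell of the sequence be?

With a 6-note motive the entries are C4, G3, D3, each down a 4th from the previous.
From A2 the exact shape gives A2 E2 G#2 E2 F#2 C#2.

A2 E2 G#2 E2 F#2 C#2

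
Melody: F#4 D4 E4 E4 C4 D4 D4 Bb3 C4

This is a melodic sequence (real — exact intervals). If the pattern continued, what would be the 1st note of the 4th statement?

C4

Grouping in 3s, the 1st note of each cell is F#4, E4, D4.
One more down a 2nd gives C4.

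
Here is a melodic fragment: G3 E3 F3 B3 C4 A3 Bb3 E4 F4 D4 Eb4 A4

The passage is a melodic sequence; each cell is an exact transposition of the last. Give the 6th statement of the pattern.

Ab5 F5 Gb5 C6

Taking 4-note groups, the heads are G3, C4, F4: the pattern moves up a 4th.
Carrying on: Bb4 → Eb5 → Ab5.
So cell 6 is Ab5 F5 Gb5 C6.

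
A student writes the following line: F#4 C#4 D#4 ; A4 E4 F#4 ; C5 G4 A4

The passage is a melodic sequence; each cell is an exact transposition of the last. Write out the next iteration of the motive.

The 3-note cells begin on F#4, A4, C5 — each up a 3rd from the last.
From Eb5 the exact shape gives Eb5 Bb4 C5.

Eb5 Bb4 C5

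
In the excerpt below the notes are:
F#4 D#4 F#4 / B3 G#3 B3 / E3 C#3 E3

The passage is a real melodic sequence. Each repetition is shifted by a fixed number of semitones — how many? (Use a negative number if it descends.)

Taking 3-note groups, the heads are F#4, B3, E3: the pattern moves down a 5th.
Counting half-steps from F#4 to B3: -7.

-7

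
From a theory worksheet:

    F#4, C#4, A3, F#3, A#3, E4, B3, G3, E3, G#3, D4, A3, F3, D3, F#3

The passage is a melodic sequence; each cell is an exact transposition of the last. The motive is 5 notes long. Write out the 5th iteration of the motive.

Unit = 5 notes; the statements start on F#4, E4, D4, moving down a 2nd each time.
Continuing the starts: C4 → Bb3.
Statement 5 starts on Bb3 and keeps the same exact contour: Bb3 F3 Db3 Bb2 D3.

Bb3 F3 Db3 Bb2 D3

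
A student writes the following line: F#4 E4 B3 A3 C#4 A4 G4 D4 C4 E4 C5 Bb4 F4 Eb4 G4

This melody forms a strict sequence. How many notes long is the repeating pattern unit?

There are 15 notes; a 5-note unit gives 3 cells:
F#4 E4 B3 A3 C#4 | A4 G4 D4 C4 E4 | C5 Bb4 F4 Eb4 G4
That's a consistent up a 3rd shift per cell, and no other grouping gives one.

5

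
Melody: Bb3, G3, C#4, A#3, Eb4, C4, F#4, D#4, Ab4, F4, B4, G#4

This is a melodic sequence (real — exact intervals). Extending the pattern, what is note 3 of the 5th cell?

With 4-note cells, note 3 of each statement runs C#4, F#4, B4.
Carrying that up a 4th forward: E5 → A5.

A5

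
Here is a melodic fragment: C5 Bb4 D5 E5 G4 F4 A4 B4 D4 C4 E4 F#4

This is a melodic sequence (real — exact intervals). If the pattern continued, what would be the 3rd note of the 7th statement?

G#2

With 4-note cells, note 3 of each statement runs D5, A4, E4.
Each moves down a 4th. Continuing: B3 → F#3 → C#3 → G#2.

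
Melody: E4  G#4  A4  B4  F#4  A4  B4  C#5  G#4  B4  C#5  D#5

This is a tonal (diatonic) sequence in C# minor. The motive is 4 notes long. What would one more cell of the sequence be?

A4 C#5 D#5 E5

Taking 4-note groups, the heads are E4, F#4, G#4: the pattern moves up a 2nd.
From A4 the diatonic shape gives A4 C#5 D#5 E5.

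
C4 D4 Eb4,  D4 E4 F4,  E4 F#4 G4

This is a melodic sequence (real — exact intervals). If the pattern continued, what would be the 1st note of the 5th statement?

With 3-note cells, note 1 of each statement runs C4, D4, E4.
Carrying that up a 2nd forward: F#4 → G#4.

G#4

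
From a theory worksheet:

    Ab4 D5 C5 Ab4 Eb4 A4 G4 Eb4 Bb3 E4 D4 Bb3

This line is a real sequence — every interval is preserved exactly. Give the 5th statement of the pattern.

Taking 4-note groups, the heads are Ab4, Eb4, Bb3: the pattern moves down a 4th.
Carrying on: F3 → C3.
So cell 5 is C3 F#3 E3 C3.

C3 F#3 E3 C3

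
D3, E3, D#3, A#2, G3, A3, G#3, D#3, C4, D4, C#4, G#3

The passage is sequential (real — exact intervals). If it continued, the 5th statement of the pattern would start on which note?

With a 4-note motive the entries are D3, G3, C4, each up a 4th from the previous.
Extending the heads up a 4th: F4 → Bb4.

Bb4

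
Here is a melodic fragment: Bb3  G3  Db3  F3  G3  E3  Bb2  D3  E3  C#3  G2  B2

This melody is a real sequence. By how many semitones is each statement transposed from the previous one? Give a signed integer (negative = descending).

With a 4-note motive the entries are Bb3, G3, E3, each down a 3rd from the previous.
Bb3 to G3 spans -3 semitones.

-3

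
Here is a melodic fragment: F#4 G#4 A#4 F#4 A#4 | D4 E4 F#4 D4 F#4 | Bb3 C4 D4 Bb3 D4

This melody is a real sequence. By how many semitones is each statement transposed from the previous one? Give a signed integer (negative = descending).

-4

With a 5-note motive the entries are F#4, D4, Bb3, each down a 3rd from the previous.
F#4→D4 is 62 − 66 = -4 semitones.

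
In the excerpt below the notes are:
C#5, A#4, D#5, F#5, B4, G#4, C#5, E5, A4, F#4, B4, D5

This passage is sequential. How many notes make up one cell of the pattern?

4

Try groups of 4 (3 cells in 12 notes):
C#5 A#4 D#5 F#5 | B4 G#4 C#5 E5 | A4 F#4 B4 D5
Every group is a transposition down a 2nd of the one before; no shorter unit works.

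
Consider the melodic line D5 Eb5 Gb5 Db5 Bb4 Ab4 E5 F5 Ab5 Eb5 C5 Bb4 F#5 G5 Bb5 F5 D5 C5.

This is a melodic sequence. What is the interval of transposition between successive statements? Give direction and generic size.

Unit = 6 notes; the statements start on D5, E5, F#5, moving up a 2nd each time.
From D5 to E5: up a 2nd.

up a 2nd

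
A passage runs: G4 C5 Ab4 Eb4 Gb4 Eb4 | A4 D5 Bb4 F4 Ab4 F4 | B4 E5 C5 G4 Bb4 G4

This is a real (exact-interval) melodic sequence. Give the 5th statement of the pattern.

With a 6-note motive the entries are G4, A4, B4, each up a 2nd from the previous.
Carrying on: C#5 → D#5.
Statement 5 starts on D#5 and keeps the same exact contour: D#5 G#5 E5 B4 D5 B4.

D#5 G#5 E5 B4 D5 B4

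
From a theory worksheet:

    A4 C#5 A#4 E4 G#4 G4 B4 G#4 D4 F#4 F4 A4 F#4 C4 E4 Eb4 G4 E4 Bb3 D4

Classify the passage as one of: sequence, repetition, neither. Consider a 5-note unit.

sequence

Each 5-note cell is the previous one transposed down a 2nd.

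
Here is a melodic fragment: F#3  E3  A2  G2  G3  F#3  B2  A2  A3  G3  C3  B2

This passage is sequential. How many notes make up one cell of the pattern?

4

12 notes total. Splitting into 3 groups of 4:
F#3 E3 A2 G2 | G3 F#3 B2 A2 | A3 G3 C3 B2
Every group is a transposition up a 2nd of the one before; no shorter unit works.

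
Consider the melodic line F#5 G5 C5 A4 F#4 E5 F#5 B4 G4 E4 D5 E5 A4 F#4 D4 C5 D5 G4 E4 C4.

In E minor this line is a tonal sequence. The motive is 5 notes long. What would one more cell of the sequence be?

Unit = 5 notes; the statements start on F#5, E5, D5, C5, moving down a 2nd each time.
Statement 5 starts on B4 and keeps the same diatonic contour: B4 C5 F#4 D4 B3.

B4 C5 F#4 D4 B3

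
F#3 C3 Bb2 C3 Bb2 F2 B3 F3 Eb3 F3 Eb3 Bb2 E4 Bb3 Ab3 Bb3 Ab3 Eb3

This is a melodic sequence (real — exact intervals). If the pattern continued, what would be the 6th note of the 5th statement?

Db4

The unit is 6 notes. Position-6 pitches of the 3 shown cells: F2, Bb2, Eb3.
Each moves up a 4th. Continuing: Ab3 → Db4.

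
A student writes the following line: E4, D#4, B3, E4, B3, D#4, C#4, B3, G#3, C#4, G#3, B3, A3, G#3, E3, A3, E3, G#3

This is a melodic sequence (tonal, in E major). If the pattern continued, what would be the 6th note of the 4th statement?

With 6-note cells, note 6 of each statement runs D#4, B3, G#3.
Each moves down a 3rd; the next is E3.

E3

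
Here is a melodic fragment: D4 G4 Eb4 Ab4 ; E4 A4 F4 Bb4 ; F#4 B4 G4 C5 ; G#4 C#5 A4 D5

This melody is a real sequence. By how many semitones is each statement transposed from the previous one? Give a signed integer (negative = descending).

The 4-note cells begin on D4, E4, F#4, G#4 — each up a 2nd from the last.
D4→E4 is 64 − 62 = 2 semitones.

2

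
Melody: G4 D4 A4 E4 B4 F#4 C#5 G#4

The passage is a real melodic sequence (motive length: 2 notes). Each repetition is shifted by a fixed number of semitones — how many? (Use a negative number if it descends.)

Taking 2-note groups, the heads are G4, A4, B4, C#5: the pattern moves up a 2nd.
G4 to A4 spans +2 semitones.

2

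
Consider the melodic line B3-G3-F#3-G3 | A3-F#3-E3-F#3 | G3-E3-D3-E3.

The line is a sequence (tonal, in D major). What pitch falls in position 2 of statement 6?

With 4-note cells, note 2 of each statement runs G3, F#3, E3.
Carrying that down a 2nd forward: D3 → C#3 → B2.

B2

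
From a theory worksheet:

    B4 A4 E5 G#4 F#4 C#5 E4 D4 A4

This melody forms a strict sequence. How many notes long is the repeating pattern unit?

Try groups of 3 (3 cells in 9 notes):
B4 A4 E5 | G#4 F#4 C#5 | E4 D4 A4
Each cell is the previous one down a 3rd — so the unit is 3 notes.

3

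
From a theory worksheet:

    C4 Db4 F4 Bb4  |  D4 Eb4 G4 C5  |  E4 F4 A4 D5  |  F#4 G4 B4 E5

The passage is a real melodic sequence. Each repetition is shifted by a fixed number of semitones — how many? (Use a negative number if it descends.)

2

The 4-note cells begin on C4, D4, E4, F#4 — each up a 2nd from the last.
Counting half-steps from C4 to D4: 2.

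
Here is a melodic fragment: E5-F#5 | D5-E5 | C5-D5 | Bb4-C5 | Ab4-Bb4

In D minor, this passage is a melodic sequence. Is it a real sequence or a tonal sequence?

Each cell has the same semitone pattern (2,) — intervals are preserved exactly.
And F#5 lies outside D minor, so the sequence is real rather than tonal.

real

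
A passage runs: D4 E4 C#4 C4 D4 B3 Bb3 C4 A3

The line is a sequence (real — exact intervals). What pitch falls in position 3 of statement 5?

With 3-note cells, note 3 of each statement runs C#4, B3, A3.
Extending down a 2nd: G3 → F3.

F3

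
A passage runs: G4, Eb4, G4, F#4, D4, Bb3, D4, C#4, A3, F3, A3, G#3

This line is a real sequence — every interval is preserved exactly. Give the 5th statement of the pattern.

B2 G2 B2 A#2

The 4-note cells begin on G4, D4, A3 — each down a 4th from the last.
Carrying on: E3 → B2.
From B2 the exact shape gives B2 G2 B2 A#2.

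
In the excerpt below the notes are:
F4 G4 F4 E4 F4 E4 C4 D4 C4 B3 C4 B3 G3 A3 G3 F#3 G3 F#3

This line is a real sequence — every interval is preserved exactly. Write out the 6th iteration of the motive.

E2 F#2 E2 D#2 E2 D#2

With a 6-note motive the entries are F4, C4, G3, each down a 4th from the previous.
Continuing the starts: D3 → A2 → E2.
Statement 6 starts on E2 and keeps the same exact contour: E2 F#2 E2 D#2 E2 D#2.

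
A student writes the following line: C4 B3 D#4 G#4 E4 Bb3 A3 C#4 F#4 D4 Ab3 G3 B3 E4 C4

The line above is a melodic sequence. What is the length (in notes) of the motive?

There are 15 notes; a 5-note unit gives 3 cells:
C4 B3 D#4 G#4 E4 | Bb3 A3 C#4 F#4 D4 | Ab3 G3 B3 E4 C4
Each cell is the previous one down a 2nd — so the unit is 5 notes.

5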